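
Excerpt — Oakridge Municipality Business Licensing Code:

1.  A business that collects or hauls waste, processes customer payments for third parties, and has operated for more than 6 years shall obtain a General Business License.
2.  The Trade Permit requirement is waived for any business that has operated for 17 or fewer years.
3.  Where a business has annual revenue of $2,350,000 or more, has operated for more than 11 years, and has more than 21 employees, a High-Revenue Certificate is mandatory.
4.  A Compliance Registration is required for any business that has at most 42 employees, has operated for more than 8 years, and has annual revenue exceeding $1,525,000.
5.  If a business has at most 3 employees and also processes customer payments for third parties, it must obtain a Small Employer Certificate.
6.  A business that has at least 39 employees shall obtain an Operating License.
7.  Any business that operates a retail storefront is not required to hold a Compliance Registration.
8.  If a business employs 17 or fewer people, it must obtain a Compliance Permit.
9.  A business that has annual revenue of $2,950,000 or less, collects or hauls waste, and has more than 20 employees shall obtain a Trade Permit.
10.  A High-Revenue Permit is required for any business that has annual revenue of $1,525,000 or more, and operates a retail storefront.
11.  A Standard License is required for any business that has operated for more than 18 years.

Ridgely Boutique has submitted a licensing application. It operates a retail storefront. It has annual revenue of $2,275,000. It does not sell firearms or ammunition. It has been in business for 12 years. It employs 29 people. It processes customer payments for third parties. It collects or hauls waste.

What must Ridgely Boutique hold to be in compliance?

General Business License, High-Revenue Permit

1. collects or hauls waste; processes customer payments for third parties; years in business 12 > 6 → General Business License required.
2. years in business 12 ≤ 17 → exempt from Trade Permit.
3. revenue $2,275,000 < $2,350,000; years in business 12 > 11; employees 29 > 21 → High-Revenue Certificate not required.
4. employees 29 ≤ 42; years in business 12 > 8; revenue $2,275,000 > $1,525,000 → Compliance Registration required.
5. employees 29 > 3; processes customer payments for third parties → Small Employer Certificate not required.
6. employees 29 < 39 → Operating License not required.
7. operates a retail storefront → exempt from Compliance Registration.
8. employees 29 > 17 → Compliance Permit not required.
9. revenue $2,275,000 ≤ $2,950,000; collects or hauls waste; employees 29 > 20 → Trade Permit required.
10. revenue $2,275,000 ≥ $1,525,000; operates a retail storefront → High-Revenue Permit required.
11. years in business 12 ≤ 18 → Standard License not required.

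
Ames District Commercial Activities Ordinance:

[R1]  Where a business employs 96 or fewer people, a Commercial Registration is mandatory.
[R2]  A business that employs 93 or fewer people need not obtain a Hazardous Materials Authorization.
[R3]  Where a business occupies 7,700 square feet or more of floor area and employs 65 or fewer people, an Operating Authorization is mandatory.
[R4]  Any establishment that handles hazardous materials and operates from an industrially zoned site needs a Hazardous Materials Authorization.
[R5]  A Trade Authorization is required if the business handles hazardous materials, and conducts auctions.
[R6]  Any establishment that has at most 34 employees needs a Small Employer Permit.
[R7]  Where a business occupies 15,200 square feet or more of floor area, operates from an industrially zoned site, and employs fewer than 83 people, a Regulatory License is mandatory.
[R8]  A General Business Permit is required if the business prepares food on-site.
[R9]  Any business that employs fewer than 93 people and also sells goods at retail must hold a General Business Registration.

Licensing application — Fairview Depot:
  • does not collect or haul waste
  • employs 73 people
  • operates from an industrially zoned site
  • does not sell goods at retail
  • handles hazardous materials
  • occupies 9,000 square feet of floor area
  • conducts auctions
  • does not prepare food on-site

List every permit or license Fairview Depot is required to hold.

Commercial Registration, Trade Authorization

[R1] employees 73 ≤ 96 → Commercial Registration required.
[R2] employees 73 ≤ 93 → exempt from Hazardous Materials Authorization.
[R3] floor area 9,000 square feet ≥ 7,700 square feet; employees 73 > 65 → Operating Authorization not required.
[R4] handles hazardous materials; operates from an industrially zoned site → Hazardous Materials Authorization required.
[R5] handles hazardous materials; conducts auctions → Trade Authorization required.
[R6] employees 73 > 34 → Small Employer Permit not required.
[R7] floor area 9,000 square feet < 15,200 square feet; operates from an industrially zoned site; employees 73 < 83 → Regulatory License not required.
[R8] does not prepare food on-site → General Business Permit not required.
[R9] employees 73 < 93; does not sell goods at retail → General Business Registration not required.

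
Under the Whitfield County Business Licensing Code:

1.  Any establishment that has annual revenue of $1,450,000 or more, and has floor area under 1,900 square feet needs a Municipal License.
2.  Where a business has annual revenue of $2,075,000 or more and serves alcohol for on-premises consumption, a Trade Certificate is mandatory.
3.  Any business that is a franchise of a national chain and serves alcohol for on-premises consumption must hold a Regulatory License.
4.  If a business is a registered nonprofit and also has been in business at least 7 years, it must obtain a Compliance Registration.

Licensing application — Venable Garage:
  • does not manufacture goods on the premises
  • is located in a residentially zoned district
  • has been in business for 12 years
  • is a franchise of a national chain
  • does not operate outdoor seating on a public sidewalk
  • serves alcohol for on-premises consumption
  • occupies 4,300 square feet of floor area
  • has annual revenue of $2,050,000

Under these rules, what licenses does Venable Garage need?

1. revenue $2,050,000 ≥ $1,450,000; floor area 4,300 square feet ≥ 1,900 square feet → Municipal License not required.
2. revenue $2,050,000 < $2,075,000; serves alcohol for on-premises consumption → Trade Certificate not required.
3. is a franchise of a national chain; serves alcohol for on-premises consumption → Regulatory License required.
4. is a franchise of a national chain (not: is a registered nonprofit); years in business 12 ≥ 7 → Compliance Registration not required.

Regulatory License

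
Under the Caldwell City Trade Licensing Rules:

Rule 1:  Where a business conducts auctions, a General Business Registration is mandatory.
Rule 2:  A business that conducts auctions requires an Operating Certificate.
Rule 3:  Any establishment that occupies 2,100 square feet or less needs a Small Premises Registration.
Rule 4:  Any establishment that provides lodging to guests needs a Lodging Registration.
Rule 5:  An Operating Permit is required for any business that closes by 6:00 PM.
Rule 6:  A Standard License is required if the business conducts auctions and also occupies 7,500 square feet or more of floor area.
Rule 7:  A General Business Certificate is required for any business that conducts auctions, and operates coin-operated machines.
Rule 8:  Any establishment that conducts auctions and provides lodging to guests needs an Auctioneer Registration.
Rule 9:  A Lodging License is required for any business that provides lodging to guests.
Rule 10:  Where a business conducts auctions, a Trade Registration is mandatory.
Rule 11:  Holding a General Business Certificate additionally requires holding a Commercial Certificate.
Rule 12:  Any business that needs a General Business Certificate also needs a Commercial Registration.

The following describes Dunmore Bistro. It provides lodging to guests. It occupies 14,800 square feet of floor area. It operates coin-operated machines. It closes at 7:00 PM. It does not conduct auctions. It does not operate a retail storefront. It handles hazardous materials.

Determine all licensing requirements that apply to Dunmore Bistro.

Lodging License, Lodging Registration

Rule 1: does not conduct auctions → General Business Registration not required.
Rule 2: does not conduct auctions → Operating Certificate not required.
Rule 3: floor area 14,800 square feet > 2,100 square feet → Small Premises Registration not required.
Rule 4: provides lodging to guests → Lodging Registration required.
Rule 5: closes 7:00 PM, after 6:00 PM → Operating Permit not required.
Rule 6: does not conduct auctions; floor area 14,800 square feet ≥ 7,500 square feet → Standard License not required.
Rule 7: does not conduct auctions; operates coin-operated machines → General Business Certificate not required.
Rule 8: does not conduct auctions; provides lodging to guests → Auctioneer Registration not required.
Rule 9: provides lodging to guests → Lodging License required.
Rule 10: does not conduct auctions → Trade Registration not required.
Rule 11: General Business Certificate is not required → no effect.
Rule 12: General Business Certificate is not required → no effect.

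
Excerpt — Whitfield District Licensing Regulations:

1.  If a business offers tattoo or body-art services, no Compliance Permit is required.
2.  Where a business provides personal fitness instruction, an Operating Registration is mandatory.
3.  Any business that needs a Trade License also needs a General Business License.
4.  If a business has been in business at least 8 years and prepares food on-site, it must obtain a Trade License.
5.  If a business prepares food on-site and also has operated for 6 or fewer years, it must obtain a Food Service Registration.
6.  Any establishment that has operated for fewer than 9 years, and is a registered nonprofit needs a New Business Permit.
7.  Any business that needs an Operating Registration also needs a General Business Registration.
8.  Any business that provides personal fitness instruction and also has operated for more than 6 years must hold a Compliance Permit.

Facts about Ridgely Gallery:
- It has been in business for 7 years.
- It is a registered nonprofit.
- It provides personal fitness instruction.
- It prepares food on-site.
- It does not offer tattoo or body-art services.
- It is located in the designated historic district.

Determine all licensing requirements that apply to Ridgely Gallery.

1. does not offer tattoo or body-art services → Compliance Permit exemption does not apply.
2. provides personal fitness instruction → Operating Registration required.
3. Trade License is not required → no effect.
4. years in business 7 < 8; prepares food on-site → Trade License not required.
5. prepares food on-site; years in business 7 > 6 → Food Service Registration not required.
6. years in business 7 < 9; is a registered nonprofit → New Business Permit required.
7. Operating Registration is required → General Business Registration also required.
8. provides personal fitness instruction; years in business 7 > 6 → Compliance Permit required.

Compliance Permit, General Business Registration, New Business Permit, Operating Registration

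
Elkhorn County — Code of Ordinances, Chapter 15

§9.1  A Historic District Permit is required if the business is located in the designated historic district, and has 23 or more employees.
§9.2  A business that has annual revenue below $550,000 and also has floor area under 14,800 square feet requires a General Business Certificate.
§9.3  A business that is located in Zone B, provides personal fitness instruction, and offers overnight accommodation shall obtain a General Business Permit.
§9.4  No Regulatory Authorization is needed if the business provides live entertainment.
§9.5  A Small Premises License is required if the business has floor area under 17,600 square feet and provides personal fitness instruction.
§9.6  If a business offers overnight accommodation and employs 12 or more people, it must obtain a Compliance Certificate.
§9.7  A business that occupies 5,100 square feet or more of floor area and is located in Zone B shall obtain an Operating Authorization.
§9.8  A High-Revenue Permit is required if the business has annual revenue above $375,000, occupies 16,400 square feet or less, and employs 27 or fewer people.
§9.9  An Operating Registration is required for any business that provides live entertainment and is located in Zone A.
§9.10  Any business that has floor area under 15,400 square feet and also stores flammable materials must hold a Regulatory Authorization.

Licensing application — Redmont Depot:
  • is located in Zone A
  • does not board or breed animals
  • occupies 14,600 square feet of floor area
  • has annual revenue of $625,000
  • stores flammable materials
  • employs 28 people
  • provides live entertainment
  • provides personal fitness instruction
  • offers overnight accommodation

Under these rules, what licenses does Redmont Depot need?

Compliance Certificate, Operating Registration, Small Premises License

§9.1 is located in Zone A (not: is located in the designated historic district); employees 28 ≥ 23 → Historic District Permit not required.
§9.2 revenue $625,000 ≥ $550,000; floor area 14,600 square feet < 14,800 square feet → General Business Certificate not required.
§9.3 is located in Zone A (not: is located in Zone B); provides personal fitness instruction; offers overnight accommodation → General Business Permit not required.
§9.4 provides live entertainment → exempt from Regulatory Authorization.
§9.5 floor area 14,600 square feet < 17,600 square feet; provides personal fitness instruction → Small Premises License required.
§9.6 offers overnight accommodation; employees 28 ≥ 12 → Compliance Certificate required.
§9.7 floor area 14,600 square feet ≥ 5,100 square feet; is located in Zone A (not: is located in Zone B) → Operating Authorization not required.
§9.8 revenue $625,000 > $375,000; floor area 14,600 square feet ≤ 16,400 square feet; employees 28 > 27 → High-Revenue Permit not required.
§9.9 provides live entertainment; is located in Zone A → Operating Registration required.
§9.10 floor area 14,600 square feet < 15,400 square feet; stores flammable materials → Regulatory Authorization required.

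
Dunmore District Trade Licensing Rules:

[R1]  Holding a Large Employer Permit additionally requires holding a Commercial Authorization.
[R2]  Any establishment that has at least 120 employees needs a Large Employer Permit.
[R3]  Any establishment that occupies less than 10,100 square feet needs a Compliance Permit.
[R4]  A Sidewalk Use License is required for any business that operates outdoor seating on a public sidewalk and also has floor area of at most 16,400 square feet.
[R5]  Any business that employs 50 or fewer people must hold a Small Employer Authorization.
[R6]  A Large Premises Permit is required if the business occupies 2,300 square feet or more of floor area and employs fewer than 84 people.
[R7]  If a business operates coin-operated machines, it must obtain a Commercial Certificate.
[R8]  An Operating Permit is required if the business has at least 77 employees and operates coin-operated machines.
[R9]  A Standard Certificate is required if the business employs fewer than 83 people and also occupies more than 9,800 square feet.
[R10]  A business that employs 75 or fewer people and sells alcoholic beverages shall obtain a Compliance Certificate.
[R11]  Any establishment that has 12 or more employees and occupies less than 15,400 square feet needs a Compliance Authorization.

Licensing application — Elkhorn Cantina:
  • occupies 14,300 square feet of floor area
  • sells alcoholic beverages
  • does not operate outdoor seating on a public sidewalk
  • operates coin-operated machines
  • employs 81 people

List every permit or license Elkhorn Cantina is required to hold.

Commercial Certificate, Compliance Authorization, Large Premises Permit, Operating Permit, Standard Certificate

[R1] Large Employer Permit is not required → no effect.
[R2] employees 81 < 120 → Large Employer Permit not required.
[R3] floor area 14,300 square feet ≥ 10,100 square feet → Compliance Permit not required.
[R4] does not operate outdoor seating on a public sidewalk; floor area 14,300 square feet ≤ 16,400 square feet → Sidewalk Use License not required.
[R5] employees 81 > 50 → Small Employer Authorization not required.
[R6] floor area 14,300 square feet ≥ 2,300 square feet; employees 81 < 84 → Large Premises Permit required.
[R7] operates coin-operated machines → Commercial Certificate required.
[R8] employees 81 ≥ 77; operates coin-operated machines → Operating Permit required.
[R9] employees 81 < 83; floor area 14,300 square feet > 9,800 square feet → Standard Certificate required.
[R10] employees 81 > 75; sells alcoholic beverages → Compliance Certificate not required.
[R11] employees 81 ≥ 12; floor area 14,300 square feet < 15,400 square feet → Compliance Authorization required.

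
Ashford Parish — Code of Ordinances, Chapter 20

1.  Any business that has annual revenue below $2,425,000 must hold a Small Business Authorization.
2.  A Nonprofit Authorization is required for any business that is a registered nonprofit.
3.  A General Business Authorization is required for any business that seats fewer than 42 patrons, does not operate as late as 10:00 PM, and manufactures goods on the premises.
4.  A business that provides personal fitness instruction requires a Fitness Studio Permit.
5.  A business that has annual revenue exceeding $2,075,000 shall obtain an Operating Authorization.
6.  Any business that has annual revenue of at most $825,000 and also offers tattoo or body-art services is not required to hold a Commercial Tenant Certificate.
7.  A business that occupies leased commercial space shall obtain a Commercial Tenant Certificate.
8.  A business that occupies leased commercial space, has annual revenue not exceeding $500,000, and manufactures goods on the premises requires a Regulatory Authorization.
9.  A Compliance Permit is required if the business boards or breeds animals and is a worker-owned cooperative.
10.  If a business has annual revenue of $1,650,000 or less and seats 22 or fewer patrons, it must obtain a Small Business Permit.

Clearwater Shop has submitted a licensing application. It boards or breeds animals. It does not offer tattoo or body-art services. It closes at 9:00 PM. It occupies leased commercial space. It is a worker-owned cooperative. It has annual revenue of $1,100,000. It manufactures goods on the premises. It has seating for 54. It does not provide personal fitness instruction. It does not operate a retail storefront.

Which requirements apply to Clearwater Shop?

1. revenue $1,100,000 < $2,425,000 → Small Business Authorization required.
2. is a worker-owned cooperative (not: is a registered nonprofit) → Nonprofit Authorization not required.
3. seating 54 ≥ 42; closes 9:00 PM, at/before 10:00 PM; manufactures goods on the premises → General Business Authorization not required.
4. does not provide personal fitness instruction → Fitness Studio Permit not required.
5. revenue $1,100,000 ≤ $2,075,000 → Operating Authorization not required.
6. revenue $1,100,000 > $825,000; does not offer tattoo or body-art services → Commercial Tenant Certificate exemption does not apply.
7. occupies leased commercial space → Commercial Tenant Certificate required.
8. occupies leased commercial space; revenue $1,100,000 > $500,000; manufactures goods on the premises → Regulatory Authorization not required.
9. boards or breeds animals; is a worker-owned cooperative → Compliance Permit required.
10. revenue $1,100,000 ≤ $1,650,000; seating 54 > 22 → Small Business Permit not required.

Commercial Tenant Certificate, Compliance Permit, Small Business Authorization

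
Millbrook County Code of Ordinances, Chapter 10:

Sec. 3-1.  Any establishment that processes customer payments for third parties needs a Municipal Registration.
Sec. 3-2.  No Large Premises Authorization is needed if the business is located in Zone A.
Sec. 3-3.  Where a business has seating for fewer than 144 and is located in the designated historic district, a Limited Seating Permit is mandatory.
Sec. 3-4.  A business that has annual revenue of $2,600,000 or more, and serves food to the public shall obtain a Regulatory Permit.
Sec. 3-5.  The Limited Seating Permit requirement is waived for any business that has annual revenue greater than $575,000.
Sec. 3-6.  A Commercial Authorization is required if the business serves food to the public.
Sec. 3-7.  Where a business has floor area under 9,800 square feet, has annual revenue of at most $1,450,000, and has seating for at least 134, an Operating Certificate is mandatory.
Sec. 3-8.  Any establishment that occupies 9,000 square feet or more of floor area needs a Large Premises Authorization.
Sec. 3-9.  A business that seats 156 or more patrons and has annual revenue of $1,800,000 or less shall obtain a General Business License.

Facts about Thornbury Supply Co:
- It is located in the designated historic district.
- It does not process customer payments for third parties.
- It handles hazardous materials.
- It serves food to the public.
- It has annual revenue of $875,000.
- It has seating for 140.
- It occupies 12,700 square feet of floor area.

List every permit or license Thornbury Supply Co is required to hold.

Sec. 3-1. does not process customer payments for third parties → Municipal Registration not required.
Sec. 3-2. is located in the designated historic district (not: is located in Zone A) → Large Premises Authorization exemption does not apply.
Sec. 3-3. seating 140 < 144; is located in the designated historic district → Limited Seating Permit required.
Sec. 3-4. revenue $875,000 < $2,600,000; serves food to the public → Regulatory Permit not required.
Sec. 3-5. revenue $875,000 > $575,000 → exempt from Limited Seating Permit.
Sec. 3-6. serves food to the public → Commercial Authorization required.
Sec. 3-7. floor area 12,700 square feet ≥ 9,800 square feet; revenue $875,000 ≤ $1,450,000; seating 140 ≥ 134 → Operating Certificate not required.
Sec. 3-8. floor area 12,700 square feet ≥ 9,000 square feet → Large Premises Authorization required.
Sec. 3-9. seating 140 < 156; revenue $875,000 ≤ $1,800,000 → General Business License not required.

Commercial Authorization, Large Premises Authorization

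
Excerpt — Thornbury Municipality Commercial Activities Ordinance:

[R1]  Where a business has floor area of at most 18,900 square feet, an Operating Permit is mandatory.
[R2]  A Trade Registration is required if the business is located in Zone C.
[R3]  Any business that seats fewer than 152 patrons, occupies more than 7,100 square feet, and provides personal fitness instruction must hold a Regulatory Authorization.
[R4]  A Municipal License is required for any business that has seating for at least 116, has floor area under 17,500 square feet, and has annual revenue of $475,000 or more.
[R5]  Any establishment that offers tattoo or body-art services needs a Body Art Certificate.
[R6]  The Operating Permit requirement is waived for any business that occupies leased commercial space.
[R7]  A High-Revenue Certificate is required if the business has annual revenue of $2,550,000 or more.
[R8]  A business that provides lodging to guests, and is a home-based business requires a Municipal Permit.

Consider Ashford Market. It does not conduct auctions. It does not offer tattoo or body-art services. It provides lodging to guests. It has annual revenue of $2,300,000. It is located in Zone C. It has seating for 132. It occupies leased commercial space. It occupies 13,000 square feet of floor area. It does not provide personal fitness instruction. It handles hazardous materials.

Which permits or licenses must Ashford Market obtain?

Municipal License, Trade Registration

[R1] floor area 13,000 square feet ≤ 18,900 square feet → Operating Permit required.
[R2] is located in Zone C → Trade Registration required.
[R3] seating 132 < 152; floor area 13,000 square feet > 7,100 square feet; does not provide personal fitness instruction → Regulatory Authorization not required.
[R4] seating 132 ≥ 116; floor area 13,000 square feet < 17,500 square feet; revenue $2,300,000 ≥ $475,000 → Municipal License required.
[R5] does not offer tattoo or body-art services → Body Art Certificate not required.
[R6] occupies leased commercial space → exempt from Operating Permit.
[R7] revenue $2,300,000 < $2,550,000 → High-Revenue Certificate not required.
[R8] provides lodging to guests; occupies leased commercial space (not: is a home-based business) → Municipal Permit not required.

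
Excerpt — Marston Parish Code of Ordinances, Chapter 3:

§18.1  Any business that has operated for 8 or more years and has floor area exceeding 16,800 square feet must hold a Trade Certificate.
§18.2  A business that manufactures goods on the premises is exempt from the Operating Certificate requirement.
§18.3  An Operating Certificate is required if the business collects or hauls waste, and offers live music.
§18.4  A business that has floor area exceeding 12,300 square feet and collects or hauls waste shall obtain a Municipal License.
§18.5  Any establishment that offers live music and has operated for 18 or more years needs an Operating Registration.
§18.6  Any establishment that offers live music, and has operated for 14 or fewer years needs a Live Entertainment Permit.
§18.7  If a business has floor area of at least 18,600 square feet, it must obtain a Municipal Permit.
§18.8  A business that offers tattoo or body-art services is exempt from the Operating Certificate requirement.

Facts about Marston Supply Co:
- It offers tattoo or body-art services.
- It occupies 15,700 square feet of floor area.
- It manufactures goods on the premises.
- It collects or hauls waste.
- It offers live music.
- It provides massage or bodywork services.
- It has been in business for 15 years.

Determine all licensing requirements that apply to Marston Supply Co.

Municipal License

§18.1 years in business 15 ≥ 8; floor area 15,700 square feet ≤ 16,800 square feet → Trade Certificate not required.
§18.2 manufactures goods on the premises → exempt from Operating Certificate.
§18.3 collects or hauls waste; offers live music → Operating Certificate required.
§18.4 floor area 15,700 square feet > 12,300 square feet; collects or hauls waste → Municipal License required.
§18.5 offers live music; years in business 15 < 18 → Operating Registration not required.
§18.6 offers live music; years in business 15 > 14 → Live Entertainment Permit not required.
§18.7 floor area 15,700 square feet < 18,600 square feet → Municipal Permit not required.
§18.8 offers tattoo or body-art services → exempt from Operating Certificate.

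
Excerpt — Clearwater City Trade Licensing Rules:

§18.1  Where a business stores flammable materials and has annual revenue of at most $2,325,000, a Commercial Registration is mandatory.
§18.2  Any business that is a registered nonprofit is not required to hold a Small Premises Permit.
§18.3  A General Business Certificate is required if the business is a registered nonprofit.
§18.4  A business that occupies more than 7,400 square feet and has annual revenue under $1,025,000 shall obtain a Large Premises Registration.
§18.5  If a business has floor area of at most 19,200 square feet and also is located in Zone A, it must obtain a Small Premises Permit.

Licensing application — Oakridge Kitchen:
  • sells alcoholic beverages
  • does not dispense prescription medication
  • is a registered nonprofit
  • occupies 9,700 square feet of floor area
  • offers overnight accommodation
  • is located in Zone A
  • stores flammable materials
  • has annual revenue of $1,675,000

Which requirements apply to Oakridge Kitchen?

Commercial Registration, General Business Certificate

§18.1 stores flammable materials; revenue $1,675,000 ≤ $2,325,000 → Commercial Registration required.
§18.2 is a registered nonprofit → exempt from Small Premises Permit.
§18.3 is a registered nonprofit → General Business Certificate required.
§18.4 floor area 9,700 square feet > 7,400 square feet; revenue $1,675,000 ≥ $1,025,000 → Large Premises Registration not required.
§18.5 floor area 9,700 square feet ≤ 19,200 square feet; is located in Zone A → Small Premises Permit required.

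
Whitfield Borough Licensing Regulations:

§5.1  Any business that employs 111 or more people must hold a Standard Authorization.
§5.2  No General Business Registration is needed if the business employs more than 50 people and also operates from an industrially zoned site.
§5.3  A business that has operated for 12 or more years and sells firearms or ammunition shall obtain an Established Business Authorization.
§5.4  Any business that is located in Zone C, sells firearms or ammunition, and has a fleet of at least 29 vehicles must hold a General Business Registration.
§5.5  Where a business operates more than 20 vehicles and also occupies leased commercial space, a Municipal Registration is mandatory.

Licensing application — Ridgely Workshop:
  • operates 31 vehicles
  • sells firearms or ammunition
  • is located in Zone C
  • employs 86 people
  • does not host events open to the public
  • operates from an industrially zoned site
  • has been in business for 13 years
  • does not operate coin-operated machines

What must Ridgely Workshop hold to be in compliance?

§5.1 employees 86 < 111 → Standard Authorization not required.
§5.2 employees 86 > 50; operates from an industrially zoned site → exempt from General Business Registration.
§5.3 years in business 13 ≥ 12; sells firearms or ammunition → Established Business Authorization required.
§5.4 is located in Zone C; sells firearms or ammunition; vehicles 31 ≥ 29 → General Business Registration required.
§5.5 vehicles 31 > 20; operates from an industrially zoned site (not: occupies leased commercial space) → Municipal Registration not required.

Established Business Authorization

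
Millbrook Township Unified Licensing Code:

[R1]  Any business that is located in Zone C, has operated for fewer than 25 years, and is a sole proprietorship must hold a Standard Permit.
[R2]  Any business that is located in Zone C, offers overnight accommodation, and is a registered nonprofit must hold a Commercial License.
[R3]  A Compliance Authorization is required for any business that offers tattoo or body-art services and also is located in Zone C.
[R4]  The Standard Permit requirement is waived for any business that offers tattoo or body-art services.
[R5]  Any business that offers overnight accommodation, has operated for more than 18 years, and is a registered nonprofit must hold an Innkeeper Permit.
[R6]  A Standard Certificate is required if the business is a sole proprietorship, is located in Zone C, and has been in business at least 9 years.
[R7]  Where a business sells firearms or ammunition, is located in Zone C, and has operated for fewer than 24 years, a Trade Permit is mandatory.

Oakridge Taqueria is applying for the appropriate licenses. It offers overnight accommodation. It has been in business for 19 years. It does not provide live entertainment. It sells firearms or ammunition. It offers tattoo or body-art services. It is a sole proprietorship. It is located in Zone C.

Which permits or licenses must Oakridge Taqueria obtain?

Compliance Authorization, Standard Certificate, Trade Permit

[R1] is located in Zone C; years in business 19 < 25; is a sole proprietorship → Standard Permit required.
[R2] is located in Zone C; offers overnight accommodation; is a sole proprietorship (not: is a registered nonprofit) → Commercial License not required.
[R3] offers tattoo or body-art services; is located in Zone C → Compliance Authorization required.
[R4] offers tattoo or body-art services → exempt from Standard Permit.
[R5] offers overnight accommodation; years in business 19 > 18; is a sole proprietorship (not: is a registered nonprofit) → Innkeeper Permit not required.
[R6] is a sole proprietorship; is located in Zone C; years in business 19 ≥ 9 → Standard Certificate required.
[R7] sells firearms or ammunition; is located in Zone C; years in business 19 < 24 → Trade Permit required.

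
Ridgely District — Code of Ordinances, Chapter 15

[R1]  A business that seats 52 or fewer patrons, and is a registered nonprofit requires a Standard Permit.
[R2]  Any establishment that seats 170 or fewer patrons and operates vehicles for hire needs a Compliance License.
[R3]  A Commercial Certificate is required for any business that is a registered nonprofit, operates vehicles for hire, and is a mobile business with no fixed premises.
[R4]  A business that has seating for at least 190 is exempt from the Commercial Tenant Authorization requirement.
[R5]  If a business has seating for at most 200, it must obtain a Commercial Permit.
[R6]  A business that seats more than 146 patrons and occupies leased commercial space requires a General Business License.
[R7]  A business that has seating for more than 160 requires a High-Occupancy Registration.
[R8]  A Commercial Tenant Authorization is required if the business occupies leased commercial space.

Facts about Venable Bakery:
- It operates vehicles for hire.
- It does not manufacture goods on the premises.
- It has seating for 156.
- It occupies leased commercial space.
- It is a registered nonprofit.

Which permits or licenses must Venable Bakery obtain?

[R1] seating 156 > 52; is a registered nonprofit → Standard Permit not required.
[R2] seating 156 ≤ 170; operates vehicles for hire → Compliance License required.
[R3] is a registered nonprofit; operates vehicles for hire; occupies leased commercial space (not: is a mobile business with no fixed premises) → Commercial Certificate not required.
[R4] seating 156 < 190 → Commercial Tenant Authorization exemption does not apply.
[R5] seating 156 ≤ 200 → Commercial Permit required.
[R6] seating 156 > 146; occupies leased commercial space → General Business License required.
[R7] seating 156 ≤ 160 → High-Occupancy Registration not required.
[R8] occupies leased commercial space → Commercial Tenant Authorization required.

Commercial Permit, Commercial Tenant Authorization, Compliance License, General Business License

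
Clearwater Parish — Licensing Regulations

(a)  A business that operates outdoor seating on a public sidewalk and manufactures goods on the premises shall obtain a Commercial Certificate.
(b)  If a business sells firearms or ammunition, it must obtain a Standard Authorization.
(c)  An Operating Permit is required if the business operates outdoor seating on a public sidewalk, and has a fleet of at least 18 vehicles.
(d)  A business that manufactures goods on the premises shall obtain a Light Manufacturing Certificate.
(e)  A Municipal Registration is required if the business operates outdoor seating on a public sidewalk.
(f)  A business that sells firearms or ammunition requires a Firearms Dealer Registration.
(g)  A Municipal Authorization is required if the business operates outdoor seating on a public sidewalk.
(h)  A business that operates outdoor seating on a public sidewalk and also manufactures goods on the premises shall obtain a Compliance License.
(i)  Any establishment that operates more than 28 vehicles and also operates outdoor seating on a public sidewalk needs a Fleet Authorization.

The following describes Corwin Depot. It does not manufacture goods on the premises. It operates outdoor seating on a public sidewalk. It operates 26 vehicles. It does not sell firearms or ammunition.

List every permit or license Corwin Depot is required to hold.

(a) operates outdoor seating on a public sidewalk; does not manufacture goods on the premises → Commercial Certificate not required.
(b) does not sell firearms or ammunition → Standard Authorization not required.
(c) operates outdoor seating on a public sidewalk; vehicles 26 ≥ 18 → Operating Permit required.
(d) does not manufacture goods on the premises → Light Manufacturing Certificate not required.
(e) operates outdoor seating on a public sidewalk → Municipal Registration required.
(f) does not sell firearms or ammunition → Firearms Dealer Registration not required.
(g) operates outdoor seating on a public sidewalk → Municipal Authorization required.
(h) operates outdoor seating on a public sidewalk; does not manufacture goods on the premises → Compliance License not required.
(i) vehicles 26 ≤ 28; operates outdoor seating on a public sidewalk → Fleet Authorization not required.

Municipal Authorization, Municipal Registration, Operating Permit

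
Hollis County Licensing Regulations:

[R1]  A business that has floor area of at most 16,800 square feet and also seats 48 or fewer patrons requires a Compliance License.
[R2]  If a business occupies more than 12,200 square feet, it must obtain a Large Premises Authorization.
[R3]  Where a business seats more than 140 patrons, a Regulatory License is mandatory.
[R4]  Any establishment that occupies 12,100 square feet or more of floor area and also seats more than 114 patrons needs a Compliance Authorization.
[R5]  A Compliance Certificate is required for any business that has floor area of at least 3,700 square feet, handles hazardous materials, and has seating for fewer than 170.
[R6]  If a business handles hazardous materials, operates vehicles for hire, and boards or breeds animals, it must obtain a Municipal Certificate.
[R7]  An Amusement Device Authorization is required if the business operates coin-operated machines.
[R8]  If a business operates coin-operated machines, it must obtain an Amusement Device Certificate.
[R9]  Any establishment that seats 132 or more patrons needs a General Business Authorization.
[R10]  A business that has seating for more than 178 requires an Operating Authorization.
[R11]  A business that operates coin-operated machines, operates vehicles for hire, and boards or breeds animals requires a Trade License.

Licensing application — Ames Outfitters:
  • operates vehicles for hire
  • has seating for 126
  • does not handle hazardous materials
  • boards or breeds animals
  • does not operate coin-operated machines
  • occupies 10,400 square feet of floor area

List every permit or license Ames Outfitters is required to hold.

None

[R1] floor area 10,400 square feet ≤ 16,800 square feet; seating 126 > 48 → Compliance License not required.
[R2] floor area 10,400 square feet ≤ 12,200 square feet → Large Premises Authorization not required.
[R3] seating 126 ≤ 140 → Regulatory License not required.
[R4] floor area 10,400 square feet < 12,100 square feet; seating 126 > 114 → Compliance Authorization not required.
[R5] floor area 10,400 square feet ≥ 3,700 square feet; does not handle hazardous materials; seating 126 < 170 → Compliance Certificate not required.
[R6] does not handle hazardous materials; operates vehicles for hire; boards or breeds animals → Municipal Certificate not required.
[R7] does not operate coin-operated machines → Amusement Device Authorization not required.
[R8] does not operate coin-operated machines → Amusement Device Certificate not required.
[R9] seating 126 < 132 → General Business Authorization not required.
[R10] seating 126 ≤ 178 → Operating Authorization not required.
[R11] does not operate coin-operated machines; operates vehicles for hire; boards or breeds animals → Trade License not required.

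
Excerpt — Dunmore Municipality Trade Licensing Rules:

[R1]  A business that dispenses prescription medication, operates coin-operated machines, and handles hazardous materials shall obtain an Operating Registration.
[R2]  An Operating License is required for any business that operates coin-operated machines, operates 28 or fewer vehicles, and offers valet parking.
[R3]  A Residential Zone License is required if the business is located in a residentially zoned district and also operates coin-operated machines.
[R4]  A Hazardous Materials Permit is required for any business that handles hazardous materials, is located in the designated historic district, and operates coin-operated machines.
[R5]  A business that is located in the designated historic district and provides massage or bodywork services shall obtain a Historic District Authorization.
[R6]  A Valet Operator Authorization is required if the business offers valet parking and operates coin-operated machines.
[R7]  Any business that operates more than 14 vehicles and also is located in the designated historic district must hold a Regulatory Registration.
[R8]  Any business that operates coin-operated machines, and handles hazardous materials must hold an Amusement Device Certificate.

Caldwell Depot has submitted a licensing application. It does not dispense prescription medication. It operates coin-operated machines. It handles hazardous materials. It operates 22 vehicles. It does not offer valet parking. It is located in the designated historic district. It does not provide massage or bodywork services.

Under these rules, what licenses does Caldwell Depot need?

[R1] does not dispense prescription medication; operates coin-operated machines; handles hazardous materials → Operating Registration not required.
[R2] operates coin-operated machines; vehicles 22 ≤ 28; does not offer valet parking → Operating License not required.
[R3] is located in the designated historic district (not: is located in a residentially zoned district); operates coin-operated machines → Residential Zone License not required.
[R4] handles hazardous materials; is located in the designated historic district; operates coin-operated machines → Hazardous Materials Permit required.
[R5] is located in the designated historic district; does not provide massage or bodywork services → Historic District Authorization not required.
[R6] does not offer valet parking; operates coin-operated machines → Valet Operator Authorization not required.
[R7] vehicles 22 > 14; is located in the designated historic district → Regulatory Registration required.
[R8] operates coin-operated machines; handles hazardous materials → Amusement Device Certificate required.

Amusement Device Certificate, Hazardous Materials Permit, Regulatory Registration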